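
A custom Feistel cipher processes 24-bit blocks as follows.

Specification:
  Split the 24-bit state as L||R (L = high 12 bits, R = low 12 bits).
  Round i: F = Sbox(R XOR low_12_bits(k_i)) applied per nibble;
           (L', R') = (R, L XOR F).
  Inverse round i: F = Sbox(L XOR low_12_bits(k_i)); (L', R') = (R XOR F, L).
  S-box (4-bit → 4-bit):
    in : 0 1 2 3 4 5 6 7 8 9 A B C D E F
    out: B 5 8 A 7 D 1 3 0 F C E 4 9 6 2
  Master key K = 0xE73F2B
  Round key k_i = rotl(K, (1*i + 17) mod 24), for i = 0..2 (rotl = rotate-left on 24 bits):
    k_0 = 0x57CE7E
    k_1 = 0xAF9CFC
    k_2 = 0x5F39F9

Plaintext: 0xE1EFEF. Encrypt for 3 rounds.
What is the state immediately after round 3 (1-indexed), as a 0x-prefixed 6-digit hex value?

s_0 = plaintext = 0xE1EFEF
s_1 = Round(s_0, k_0) = 0xFEFBEB
s_2 = Round(s_1, k_1) = 0xBEBCBC
s_3 = Round(s_2, k_2) = 0xCBC696

0xCBC696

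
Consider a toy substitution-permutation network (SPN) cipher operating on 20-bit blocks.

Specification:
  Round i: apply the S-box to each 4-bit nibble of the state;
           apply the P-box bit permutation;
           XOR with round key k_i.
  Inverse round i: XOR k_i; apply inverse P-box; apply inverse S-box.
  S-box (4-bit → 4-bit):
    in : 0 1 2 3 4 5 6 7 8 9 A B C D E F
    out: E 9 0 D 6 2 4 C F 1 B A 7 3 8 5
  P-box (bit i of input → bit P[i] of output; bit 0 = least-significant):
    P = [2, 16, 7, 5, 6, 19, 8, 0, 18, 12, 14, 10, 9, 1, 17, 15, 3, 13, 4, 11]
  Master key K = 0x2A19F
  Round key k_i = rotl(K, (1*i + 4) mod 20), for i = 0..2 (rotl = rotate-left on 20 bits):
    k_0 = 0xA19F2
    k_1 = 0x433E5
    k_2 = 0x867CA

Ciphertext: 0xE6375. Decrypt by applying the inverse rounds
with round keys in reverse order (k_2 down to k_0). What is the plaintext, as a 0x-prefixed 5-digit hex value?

0x10808

s_0 = ciphertext = 0xE6375
s_1 = InvRound(s_0, k_2) = 0xF41E3
s_2 = InvRound(s_1, k_1) = 0x5C45D
s_3 = InvRound(s_2, k_0) = 0x10808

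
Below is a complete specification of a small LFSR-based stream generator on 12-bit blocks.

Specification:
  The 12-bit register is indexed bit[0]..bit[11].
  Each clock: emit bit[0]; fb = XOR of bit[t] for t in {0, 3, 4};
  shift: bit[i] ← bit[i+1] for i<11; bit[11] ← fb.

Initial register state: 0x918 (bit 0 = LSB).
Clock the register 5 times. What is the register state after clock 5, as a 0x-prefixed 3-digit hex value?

0x548

reg_0 = 0x918
clock 1: out=0, reg = 0x48C
clock 2: out=0, reg = 0xA46
clock 3: out=0, reg = 0x523
clock 4: out=1, reg = 0xA91
clock 5: out=1, reg = 0x548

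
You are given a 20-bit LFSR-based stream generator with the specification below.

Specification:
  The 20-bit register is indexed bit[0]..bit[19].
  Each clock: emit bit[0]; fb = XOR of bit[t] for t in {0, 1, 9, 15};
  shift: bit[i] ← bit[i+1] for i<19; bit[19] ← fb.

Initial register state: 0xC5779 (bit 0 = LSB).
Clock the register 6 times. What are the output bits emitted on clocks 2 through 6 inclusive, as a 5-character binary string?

00111

reg_0 = 0xC5779
clock 1: out=1, reg = 0x62BBC
clock 2: out=0, reg = 0xB15DE
clock 3: out=0, reg = 0xD8AEF
clock 4: out=1, reg = 0x6C577
clock 5: out=1, reg = 0xB62BB
clock 6: out=1, reg = 0xDB15D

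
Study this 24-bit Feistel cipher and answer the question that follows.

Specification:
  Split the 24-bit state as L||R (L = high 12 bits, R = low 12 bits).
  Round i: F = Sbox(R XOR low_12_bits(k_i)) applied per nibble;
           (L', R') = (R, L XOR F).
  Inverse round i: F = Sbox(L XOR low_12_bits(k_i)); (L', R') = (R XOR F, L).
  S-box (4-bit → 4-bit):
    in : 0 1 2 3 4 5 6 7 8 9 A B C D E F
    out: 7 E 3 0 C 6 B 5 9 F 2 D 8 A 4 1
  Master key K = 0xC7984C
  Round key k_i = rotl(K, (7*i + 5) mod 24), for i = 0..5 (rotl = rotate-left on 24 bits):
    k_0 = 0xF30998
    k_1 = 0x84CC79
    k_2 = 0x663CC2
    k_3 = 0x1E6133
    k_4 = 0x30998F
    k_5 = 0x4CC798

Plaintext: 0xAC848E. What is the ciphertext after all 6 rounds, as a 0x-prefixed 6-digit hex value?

0x376B94

s_0 = plaintext = 0xAC848E
s_1 = Round(s_0, k_0) = 0x48E023
s_2 = Round(s_1, k_1) = 0x023CEC
s_3 = Round(s_2, k_2) = 0xCEC717
s_4 = Round(s_3, k_3) = 0x7177D0
s_5 = Round(s_4, k_4) = 0x7D0376
s_6 = Round(s_5, k_5) = 0x376B94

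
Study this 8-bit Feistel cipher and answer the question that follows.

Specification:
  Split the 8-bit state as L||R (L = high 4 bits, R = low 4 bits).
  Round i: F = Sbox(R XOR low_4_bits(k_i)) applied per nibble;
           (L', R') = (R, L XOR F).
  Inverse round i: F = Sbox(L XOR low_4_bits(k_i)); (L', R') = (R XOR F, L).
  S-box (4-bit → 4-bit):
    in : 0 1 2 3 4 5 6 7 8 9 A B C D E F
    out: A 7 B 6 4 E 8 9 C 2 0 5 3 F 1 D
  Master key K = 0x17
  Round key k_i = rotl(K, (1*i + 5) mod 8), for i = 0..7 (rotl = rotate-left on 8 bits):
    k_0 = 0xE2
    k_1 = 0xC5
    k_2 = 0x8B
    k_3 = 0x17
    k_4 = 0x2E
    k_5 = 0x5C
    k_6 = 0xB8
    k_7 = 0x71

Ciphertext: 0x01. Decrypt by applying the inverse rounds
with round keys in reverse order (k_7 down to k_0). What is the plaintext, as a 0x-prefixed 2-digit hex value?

s_0 = ciphertext = 0x01
s_1 = InvRound(s_0, k_7) = 0x60
s_2 = InvRound(s_1, k_6) = 0x16
s_3 = InvRound(s_2, k_5) = 0x91
s_4 = InvRound(s_3, k_4) = 0x89
s_5 = InvRound(s_4, k_3) = 0x48
s_6 = InvRound(s_5, k_2) = 0x54
s_7 = InvRound(s_6, k_1) = 0xE5
s_8 = InvRound(s_7, k_0) = 0x6E

0x6E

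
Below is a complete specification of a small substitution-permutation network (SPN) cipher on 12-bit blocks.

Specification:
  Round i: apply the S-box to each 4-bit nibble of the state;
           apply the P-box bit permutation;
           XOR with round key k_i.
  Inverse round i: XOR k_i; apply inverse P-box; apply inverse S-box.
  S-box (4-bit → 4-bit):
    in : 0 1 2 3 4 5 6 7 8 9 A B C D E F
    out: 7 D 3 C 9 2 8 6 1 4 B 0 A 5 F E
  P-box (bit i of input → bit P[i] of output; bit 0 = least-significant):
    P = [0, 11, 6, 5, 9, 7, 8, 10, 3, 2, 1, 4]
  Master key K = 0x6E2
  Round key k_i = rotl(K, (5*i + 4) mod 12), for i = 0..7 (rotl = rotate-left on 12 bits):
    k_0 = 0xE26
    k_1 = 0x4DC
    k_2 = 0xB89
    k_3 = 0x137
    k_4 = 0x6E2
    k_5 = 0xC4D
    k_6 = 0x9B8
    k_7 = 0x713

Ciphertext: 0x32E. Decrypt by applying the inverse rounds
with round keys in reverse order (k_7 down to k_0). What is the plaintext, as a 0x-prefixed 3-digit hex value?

s_0 = ciphertext = 0x32E
s_1 = InvRound(s_0, k_7) = 0xA64
s_2 = InvRound(s_1, k_6) = 0xA09
s_3 = InvRound(s_2, k_5) = 0x549
s_4 = InvRound(s_3, k_4) = 0xD04
s_5 = InvRound(s_4, k_3) = 0x36A
s_6 = InvRound(s_5, k_2) = 0x95E
s_7 = InvRound(s_6, k_1) = 0x9F5
s_8 = InvRound(s_7, k_0) = 0x3ED

0x3ED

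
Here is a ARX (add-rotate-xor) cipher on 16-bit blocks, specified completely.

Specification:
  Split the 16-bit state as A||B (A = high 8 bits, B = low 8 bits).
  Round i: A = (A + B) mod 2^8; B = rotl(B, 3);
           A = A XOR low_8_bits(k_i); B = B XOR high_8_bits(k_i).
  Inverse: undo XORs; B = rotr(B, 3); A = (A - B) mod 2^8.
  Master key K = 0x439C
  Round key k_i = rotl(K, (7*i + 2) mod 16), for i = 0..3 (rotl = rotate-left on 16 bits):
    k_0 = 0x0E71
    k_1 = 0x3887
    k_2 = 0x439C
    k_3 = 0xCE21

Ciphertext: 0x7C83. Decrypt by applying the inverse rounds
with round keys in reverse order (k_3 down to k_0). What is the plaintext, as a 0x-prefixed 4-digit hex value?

0x7D54

s_0 = ciphertext = 0x7C83
s_1 = InvRound(s_0, k_3) = 0xB4A9
s_2 = InvRound(s_1, k_2) = 0xCB5D
s_3 = InvRound(s_2, k_1) = 0xA0AC
s_4 = InvRound(s_3, k_0) = 0x7D54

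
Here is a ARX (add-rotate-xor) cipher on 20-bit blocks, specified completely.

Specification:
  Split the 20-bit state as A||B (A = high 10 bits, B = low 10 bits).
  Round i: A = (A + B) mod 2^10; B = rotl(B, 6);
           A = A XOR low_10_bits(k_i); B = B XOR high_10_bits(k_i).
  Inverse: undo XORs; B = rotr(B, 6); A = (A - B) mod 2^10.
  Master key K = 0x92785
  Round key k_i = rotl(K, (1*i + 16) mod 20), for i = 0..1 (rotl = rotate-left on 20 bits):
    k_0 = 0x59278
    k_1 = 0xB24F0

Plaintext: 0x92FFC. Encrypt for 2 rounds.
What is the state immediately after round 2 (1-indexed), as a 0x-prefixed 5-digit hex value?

0x9A82C

s_0 = plaintext = 0x92FFC
s_1 = Round(s_0, k_0) = 0x0FE5B
s_2 = Round(s_1, k_1) = 0x9A82C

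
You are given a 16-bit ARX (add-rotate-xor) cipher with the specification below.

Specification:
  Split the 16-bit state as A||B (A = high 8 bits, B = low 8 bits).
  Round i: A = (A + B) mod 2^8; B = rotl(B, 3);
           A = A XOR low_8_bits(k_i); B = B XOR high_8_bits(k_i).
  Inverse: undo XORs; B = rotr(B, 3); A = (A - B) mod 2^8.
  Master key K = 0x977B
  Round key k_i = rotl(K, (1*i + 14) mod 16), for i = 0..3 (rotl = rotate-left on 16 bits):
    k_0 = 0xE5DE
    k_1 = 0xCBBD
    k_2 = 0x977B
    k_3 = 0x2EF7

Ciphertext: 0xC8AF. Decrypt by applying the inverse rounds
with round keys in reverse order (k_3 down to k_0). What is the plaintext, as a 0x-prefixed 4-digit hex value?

0x4840

s_0 = ciphertext = 0xC8AF
s_1 = InvRound(s_0, k_3) = 0x0F30
s_2 = InvRound(s_1, k_2) = 0x80F4
s_3 = InvRound(s_2, k_1) = 0x56E7
s_4 = InvRound(s_3, k_0) = 0x4840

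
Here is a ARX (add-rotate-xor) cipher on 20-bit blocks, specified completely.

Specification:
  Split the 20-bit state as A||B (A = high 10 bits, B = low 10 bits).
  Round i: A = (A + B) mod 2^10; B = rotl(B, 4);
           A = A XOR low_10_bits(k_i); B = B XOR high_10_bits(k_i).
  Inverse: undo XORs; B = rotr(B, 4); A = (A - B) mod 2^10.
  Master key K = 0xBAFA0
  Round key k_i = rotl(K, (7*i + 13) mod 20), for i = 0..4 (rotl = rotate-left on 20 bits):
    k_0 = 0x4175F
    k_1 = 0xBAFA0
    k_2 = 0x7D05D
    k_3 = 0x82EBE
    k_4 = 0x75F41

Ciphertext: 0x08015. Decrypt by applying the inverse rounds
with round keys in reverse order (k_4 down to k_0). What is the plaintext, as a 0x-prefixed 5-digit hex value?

s_0 = ciphertext = 0x08015
s_1 = InvRound(s_0, k_4) = 0xB149C
s_2 = InvRound(s_1, k_3) = 0xA49E9
s_3 = InvRound(s_2, k_2) = 0xE3B41
s_4 = InvRound(s_3, k_1) = 0x6529A
s_5 = InvRound(s_4, k_0) = 0xB4BF9

0xB4BF9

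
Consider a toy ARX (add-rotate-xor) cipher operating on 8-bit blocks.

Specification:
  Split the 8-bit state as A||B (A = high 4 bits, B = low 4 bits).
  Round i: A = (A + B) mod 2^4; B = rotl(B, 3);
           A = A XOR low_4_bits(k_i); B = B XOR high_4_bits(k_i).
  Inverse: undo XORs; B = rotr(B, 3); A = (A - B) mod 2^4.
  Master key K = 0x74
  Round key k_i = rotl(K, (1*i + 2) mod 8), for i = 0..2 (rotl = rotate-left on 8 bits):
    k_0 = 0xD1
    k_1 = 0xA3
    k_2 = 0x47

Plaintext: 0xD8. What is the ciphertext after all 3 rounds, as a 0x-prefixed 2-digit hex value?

0x37

s_0 = plaintext = 0xD8
s_1 = Round(s_0, k_0) = 0x49
s_2 = Round(s_1, k_1) = 0xE6
s_3 = Round(s_2, k_2) = 0x37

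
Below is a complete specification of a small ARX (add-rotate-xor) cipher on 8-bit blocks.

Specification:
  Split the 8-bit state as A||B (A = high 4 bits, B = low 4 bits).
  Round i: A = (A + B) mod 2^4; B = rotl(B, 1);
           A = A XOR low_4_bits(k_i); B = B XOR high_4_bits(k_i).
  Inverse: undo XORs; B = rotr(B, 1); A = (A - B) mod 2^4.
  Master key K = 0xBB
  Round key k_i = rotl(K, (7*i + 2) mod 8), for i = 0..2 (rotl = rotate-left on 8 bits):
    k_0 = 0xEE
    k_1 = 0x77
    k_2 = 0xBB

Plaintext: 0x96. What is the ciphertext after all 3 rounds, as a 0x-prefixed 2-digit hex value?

0xCD

s_0 = plaintext = 0x96
s_1 = Round(s_0, k_0) = 0x12
s_2 = Round(s_1, k_1) = 0x43
s_3 = Round(s_2, k_2) = 0xCD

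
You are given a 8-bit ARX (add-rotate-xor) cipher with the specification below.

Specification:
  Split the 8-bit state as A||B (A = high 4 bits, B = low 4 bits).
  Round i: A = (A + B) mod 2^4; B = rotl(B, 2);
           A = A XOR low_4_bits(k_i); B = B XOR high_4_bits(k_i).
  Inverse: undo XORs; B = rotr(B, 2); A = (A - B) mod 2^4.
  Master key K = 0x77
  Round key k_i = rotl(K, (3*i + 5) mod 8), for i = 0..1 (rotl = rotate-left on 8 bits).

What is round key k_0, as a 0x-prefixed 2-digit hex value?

0xEE

K = 0x77
k_0 = rotl(K, (3*0+5) mod 8) = rotl(K, 5) = 0xEE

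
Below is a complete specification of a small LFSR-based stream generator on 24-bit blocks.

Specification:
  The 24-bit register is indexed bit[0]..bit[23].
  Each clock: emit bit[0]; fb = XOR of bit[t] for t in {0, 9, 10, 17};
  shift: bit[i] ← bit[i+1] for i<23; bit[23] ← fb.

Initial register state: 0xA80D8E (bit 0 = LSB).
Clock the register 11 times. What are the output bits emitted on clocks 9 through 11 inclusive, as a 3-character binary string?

reg_0 = 0xA80D8E
clock 1: out=0, reg = 0xD406C7
clock 2: out=1, reg = 0xEA0363
clock 3: out=1, reg = 0xF501B1
clock 4: out=1, reg = 0xFA80D8
clock 5: out=0, reg = 0xFD406C
clock 6: out=0, reg = 0x7EA036
clock 7: out=0, reg = 0xBF501B
clock 8: out=1, reg = 0x5FA80D
clock 9: out=1, reg = 0x2FD406
clock 10: out=0, reg = 0x17EA03
clock 11: out=1, reg = 0x8BF501

101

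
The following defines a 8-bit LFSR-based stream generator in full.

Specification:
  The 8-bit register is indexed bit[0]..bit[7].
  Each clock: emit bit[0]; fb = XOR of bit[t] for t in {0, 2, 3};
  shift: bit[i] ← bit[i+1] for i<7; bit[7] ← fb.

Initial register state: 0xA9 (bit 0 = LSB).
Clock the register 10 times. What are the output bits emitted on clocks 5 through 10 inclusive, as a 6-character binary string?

010101

reg_0 = 0xA9
clock 1: out=1, reg = 0x54
clock 2: out=0, reg = 0xAA
clock 3: out=0, reg = 0xD5
clock 4: out=1, reg = 0x6A
clock 5: out=0, reg = 0xB5
clock 6: out=1, reg = 0x5A
clock 7: out=0, reg = 0xAD
clock 8: out=1, reg = 0xD6
clock 9: out=0, reg = 0xEB
clock 10: out=1, reg = 0x75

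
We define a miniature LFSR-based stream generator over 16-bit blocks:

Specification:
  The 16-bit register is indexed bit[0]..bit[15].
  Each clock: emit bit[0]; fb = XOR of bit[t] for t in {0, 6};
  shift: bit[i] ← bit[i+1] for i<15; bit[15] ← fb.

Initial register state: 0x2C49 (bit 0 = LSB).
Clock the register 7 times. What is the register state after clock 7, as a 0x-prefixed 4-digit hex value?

0xF058

reg_0 = 0x2C49
clock 1: out=1, reg = 0x1624
clock 2: out=0, reg = 0x0B12
clock 3: out=0, reg = 0x0589
clock 4: out=1, reg = 0x82C4
clock 5: out=0, reg = 0xC162
clock 6: out=0, reg = 0xE0B1
clock 7: out=1, reg = 0xF058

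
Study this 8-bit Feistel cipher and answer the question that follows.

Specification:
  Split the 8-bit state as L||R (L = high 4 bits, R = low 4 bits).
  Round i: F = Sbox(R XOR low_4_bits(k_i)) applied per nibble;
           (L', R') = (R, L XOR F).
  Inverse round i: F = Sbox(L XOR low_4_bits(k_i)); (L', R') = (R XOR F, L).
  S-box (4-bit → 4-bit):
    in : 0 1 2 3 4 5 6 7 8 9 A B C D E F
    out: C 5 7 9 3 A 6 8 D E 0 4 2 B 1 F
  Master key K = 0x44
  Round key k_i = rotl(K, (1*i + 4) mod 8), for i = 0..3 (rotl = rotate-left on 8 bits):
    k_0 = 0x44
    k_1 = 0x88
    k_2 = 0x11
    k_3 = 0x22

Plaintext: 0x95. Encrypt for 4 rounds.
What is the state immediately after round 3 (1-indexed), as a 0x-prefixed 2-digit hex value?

s_0 = plaintext = 0x95
s_1 = Round(s_0, k_0) = 0x5C
s_2 = Round(s_1, k_1) = 0xC6
s_3 = Round(s_2, k_2) = 0x64
s_4 = Round(s_3, k_3) = 0x40

0x64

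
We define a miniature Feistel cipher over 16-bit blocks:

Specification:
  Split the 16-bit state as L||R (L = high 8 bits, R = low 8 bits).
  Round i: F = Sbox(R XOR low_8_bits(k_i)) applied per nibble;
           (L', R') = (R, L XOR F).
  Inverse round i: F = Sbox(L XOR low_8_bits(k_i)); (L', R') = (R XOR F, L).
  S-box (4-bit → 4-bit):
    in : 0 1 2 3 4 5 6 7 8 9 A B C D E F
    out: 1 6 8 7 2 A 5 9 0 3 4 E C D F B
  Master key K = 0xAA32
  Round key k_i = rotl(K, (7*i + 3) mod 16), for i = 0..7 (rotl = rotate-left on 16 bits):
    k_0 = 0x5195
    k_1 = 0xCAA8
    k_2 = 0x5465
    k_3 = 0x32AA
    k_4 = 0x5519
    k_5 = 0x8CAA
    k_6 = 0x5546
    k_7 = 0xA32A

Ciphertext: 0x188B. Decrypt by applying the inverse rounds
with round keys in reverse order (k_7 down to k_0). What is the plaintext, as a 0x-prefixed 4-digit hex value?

s_0 = ciphertext = 0x188B
s_1 = InvRound(s_0, k_7) = 0xF318
s_2 = InvRound(s_1, k_6) = 0xF2F3
s_3 = InvRound(s_2, k_5) = 0x53F2
s_4 = InvRound(s_3, k_4) = 0xD653
s_5 = InvRound(s_4, k_3) = 0xCFD6
s_6 = InvRound(s_5, k_2) = 0x92CF
s_7 = InvRound(s_6, k_1) = 0xBB92
s_8 = InvRound(s_7, k_0) = 0x1DBB

0x1DBB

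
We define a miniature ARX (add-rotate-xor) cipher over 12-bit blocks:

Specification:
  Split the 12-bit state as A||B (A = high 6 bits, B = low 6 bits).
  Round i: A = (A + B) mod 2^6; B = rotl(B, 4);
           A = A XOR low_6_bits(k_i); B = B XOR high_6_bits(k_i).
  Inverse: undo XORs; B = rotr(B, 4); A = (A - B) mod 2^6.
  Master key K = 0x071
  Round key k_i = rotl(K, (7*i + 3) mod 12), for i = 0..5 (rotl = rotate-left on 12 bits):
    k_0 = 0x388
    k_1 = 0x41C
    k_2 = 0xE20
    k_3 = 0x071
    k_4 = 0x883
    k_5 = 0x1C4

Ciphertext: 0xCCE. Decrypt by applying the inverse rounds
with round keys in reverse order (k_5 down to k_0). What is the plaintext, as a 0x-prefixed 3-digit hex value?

0x521

s_0 = ciphertext = 0xCCE
s_1 = InvRound(s_0, k_5) = 0x4E4
s_2 = InvRound(s_1, k_4) = 0xE18
s_3 = InvRound(s_2, k_3) = 0x925
s_4 = InvRound(s_3, k_2) = 0x3F5
s_5 = InvRound(s_4, k_1) = 0xF56
s_6 = InvRound(s_5, k_0) = 0x521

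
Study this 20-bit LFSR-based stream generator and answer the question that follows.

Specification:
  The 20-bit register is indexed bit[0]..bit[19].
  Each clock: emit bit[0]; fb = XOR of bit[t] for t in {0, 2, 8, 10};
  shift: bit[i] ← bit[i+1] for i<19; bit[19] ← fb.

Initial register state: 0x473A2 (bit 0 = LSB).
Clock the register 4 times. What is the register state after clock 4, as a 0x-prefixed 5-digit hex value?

reg_0 = 0x473A2
clock 1: out=0, reg = 0xA39D1
clock 2: out=1, reg = 0x51CE8
clock 3: out=0, reg = 0xA8E74
clock 4: out=0, reg = 0x5473A

0x5473A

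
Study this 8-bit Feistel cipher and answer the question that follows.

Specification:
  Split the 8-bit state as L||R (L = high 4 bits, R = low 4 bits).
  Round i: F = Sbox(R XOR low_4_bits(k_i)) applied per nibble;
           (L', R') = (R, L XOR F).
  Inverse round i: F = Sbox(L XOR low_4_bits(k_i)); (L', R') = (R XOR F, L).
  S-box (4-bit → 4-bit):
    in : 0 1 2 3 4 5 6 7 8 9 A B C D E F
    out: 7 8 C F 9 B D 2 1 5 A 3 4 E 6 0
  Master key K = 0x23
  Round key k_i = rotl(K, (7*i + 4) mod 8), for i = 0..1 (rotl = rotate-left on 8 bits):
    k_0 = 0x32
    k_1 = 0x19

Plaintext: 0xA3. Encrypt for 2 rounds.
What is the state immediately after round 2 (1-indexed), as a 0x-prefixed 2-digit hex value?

0x20

s_0 = plaintext = 0xA3
s_1 = Round(s_0, k_0) = 0x32
s_2 = Round(s_1, k_1) = 0x20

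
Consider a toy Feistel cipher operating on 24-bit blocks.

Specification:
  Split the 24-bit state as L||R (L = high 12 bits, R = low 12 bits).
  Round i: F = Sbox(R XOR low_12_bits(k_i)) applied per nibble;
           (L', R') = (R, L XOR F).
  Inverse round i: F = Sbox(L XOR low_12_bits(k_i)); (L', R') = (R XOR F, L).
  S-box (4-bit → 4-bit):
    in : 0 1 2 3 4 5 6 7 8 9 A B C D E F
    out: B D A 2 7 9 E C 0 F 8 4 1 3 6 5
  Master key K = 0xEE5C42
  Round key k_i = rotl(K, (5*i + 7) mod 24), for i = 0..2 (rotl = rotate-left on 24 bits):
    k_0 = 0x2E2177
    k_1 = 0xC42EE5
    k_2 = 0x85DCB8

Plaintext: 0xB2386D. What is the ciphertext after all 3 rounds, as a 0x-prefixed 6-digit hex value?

0x0BB549

s_0 = plaintext = 0xB2386D
s_1 = Round(s_0, k_0) = 0x86D4FB
s_2 = Round(s_1, k_1) = 0x4FB0BB
s_3 = Round(s_2, k_2) = 0x0BB549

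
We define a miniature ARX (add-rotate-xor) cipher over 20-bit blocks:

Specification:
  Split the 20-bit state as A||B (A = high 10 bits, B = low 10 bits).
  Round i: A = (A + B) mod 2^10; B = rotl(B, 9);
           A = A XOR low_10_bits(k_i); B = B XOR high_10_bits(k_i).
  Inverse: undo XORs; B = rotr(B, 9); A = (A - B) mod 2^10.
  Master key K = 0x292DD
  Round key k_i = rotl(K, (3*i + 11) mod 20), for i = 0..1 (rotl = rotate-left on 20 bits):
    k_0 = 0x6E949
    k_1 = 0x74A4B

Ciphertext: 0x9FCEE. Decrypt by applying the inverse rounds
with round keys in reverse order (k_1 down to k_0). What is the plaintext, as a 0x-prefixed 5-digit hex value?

s_0 = ciphertext = 0x9FCEE
s_1 = InvRound(s_0, k_1) = 0x6F278
s_2 = InvRound(s_1, k_0) = 0x5C385

0x5C385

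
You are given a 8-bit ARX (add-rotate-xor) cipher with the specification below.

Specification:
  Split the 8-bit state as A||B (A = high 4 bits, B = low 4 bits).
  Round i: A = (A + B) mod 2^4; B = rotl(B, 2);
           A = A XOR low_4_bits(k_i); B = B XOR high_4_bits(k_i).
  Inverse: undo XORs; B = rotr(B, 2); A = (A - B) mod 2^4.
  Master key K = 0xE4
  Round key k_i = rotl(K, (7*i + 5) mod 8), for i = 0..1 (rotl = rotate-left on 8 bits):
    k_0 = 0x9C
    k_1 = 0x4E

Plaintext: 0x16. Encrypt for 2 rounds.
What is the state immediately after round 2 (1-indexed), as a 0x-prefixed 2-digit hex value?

s_0 = plaintext = 0x16
s_1 = Round(s_0, k_0) = 0xB0
s_2 = Round(s_1, k_1) = 0x54

0x54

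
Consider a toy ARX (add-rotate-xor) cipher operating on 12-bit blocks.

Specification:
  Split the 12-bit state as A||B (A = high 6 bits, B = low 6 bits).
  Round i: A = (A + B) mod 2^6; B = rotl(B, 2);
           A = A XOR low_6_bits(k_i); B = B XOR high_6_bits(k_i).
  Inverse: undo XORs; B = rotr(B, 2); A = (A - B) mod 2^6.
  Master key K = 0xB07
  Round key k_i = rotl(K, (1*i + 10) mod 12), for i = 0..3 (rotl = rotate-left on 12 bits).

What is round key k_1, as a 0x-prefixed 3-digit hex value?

K = 0xB07
k_0 = rotl(K, (1*0+10) mod 12) = rotl(K, 10) = 0xEC1
k_1 = rotl(K, (1*1+10) mod 12) = rotl(K, 11) = 0xD83

0xD83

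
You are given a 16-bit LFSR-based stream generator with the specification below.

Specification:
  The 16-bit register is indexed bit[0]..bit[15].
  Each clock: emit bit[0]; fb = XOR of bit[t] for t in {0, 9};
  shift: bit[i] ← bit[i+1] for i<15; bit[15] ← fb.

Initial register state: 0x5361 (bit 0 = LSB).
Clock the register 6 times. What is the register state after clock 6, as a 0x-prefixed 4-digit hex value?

reg_0 = 0x5361
clock 1: out=1, reg = 0x29B0
clock 2: out=0, reg = 0x14D8
clock 3: out=0, reg = 0x0A6C
clock 4: out=0, reg = 0x8536
clock 5: out=0, reg = 0x429B
clock 6: out=1, reg = 0x214D

0x214D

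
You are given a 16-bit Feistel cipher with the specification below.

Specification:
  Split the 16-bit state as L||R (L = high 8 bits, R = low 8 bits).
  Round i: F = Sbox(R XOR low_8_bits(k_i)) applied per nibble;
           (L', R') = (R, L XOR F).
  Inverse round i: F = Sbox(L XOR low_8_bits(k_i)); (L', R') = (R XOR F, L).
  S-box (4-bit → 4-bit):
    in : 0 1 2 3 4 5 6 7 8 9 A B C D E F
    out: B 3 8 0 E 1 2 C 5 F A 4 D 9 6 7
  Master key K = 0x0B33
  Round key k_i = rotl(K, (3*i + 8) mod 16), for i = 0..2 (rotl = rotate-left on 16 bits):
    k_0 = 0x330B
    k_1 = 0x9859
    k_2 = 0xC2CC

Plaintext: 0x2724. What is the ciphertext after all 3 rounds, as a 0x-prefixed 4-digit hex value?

s_0 = plaintext = 0x2724
s_1 = Round(s_0, k_0) = 0x24A0
s_2 = Round(s_1, k_1) = 0xA05B
s_3 = Round(s_2, k_2) = 0x5B5C

0x5B5C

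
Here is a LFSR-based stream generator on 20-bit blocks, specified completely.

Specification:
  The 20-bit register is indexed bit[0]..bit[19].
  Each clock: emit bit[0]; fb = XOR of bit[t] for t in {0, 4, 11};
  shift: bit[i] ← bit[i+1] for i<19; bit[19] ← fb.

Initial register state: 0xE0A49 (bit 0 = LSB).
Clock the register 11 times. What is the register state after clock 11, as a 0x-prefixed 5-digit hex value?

reg_0 = 0xE0A49
clock 1: out=1, reg = 0x70524
clock 2: out=0, reg = 0x38292
clock 3: out=0, reg = 0x9C149
clock 4: out=1, reg = 0xCE0A4
clock 5: out=0, reg = 0x67052
clock 6: out=0, reg = 0xB3829
clock 7: out=1, reg = 0x59C14
clock 8: out=0, reg = 0x2CE0A
clock 9: out=0, reg = 0x96705
clock 10: out=1, reg = 0xCB382
clock 11: out=0, reg = 0x659C1

0x659C1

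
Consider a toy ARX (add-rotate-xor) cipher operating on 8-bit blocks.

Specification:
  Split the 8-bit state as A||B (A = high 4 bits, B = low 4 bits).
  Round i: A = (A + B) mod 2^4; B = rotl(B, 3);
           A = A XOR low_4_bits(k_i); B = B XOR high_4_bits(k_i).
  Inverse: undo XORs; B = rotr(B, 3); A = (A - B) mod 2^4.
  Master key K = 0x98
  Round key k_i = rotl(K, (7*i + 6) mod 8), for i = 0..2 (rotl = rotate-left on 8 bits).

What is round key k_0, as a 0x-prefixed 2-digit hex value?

K = 0x98
k_0 = rotl(K, (7*0+6) mod 8) = rotl(K, 6) = 0x26

0x26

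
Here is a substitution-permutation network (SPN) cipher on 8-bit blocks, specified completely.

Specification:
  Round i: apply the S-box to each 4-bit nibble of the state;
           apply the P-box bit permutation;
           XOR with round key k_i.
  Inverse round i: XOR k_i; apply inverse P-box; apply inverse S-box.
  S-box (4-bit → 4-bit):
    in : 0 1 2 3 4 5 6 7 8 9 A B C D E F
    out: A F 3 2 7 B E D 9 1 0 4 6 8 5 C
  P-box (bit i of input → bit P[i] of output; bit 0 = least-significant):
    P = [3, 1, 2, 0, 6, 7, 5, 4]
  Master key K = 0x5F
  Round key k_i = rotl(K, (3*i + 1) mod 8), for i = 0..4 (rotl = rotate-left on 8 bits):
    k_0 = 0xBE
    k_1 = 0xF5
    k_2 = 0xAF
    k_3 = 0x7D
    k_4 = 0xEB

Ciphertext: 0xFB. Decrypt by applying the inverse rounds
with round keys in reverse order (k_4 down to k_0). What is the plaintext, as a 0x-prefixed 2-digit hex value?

s_0 = ciphertext = 0xFB
s_1 = InvRound(s_0, k_4) = 0xDA
s_2 = InvRound(s_1, k_3) = 0xC6
s_3 = InvRound(s_2, k_2) = 0xE8
s_4 = InvRound(s_3, k_1) = 0xD7
s_5 = InvRound(s_4, k_0) = 0xE8

0xE8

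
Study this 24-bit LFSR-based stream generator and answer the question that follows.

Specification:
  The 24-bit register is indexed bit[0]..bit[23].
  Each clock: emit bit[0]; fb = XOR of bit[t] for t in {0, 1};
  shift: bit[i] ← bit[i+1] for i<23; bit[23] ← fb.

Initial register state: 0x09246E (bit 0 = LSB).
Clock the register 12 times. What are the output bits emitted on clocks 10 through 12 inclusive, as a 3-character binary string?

reg_0 = 0x09246E
clock 1: out=0, reg = 0x849237
clock 2: out=1, reg = 0x42491B
clock 3: out=1, reg = 0x21248D
clock 4: out=1, reg = 0x909246
clock 5: out=0, reg = 0xC84923
clock 6: out=1, reg = 0x642491
clock 7: out=1, reg = 0xB21248
clock 8: out=0, reg = 0x590924
clock 9: out=0, reg = 0x2C8492
clock 10: out=0, reg = 0x964249
clock 11: out=1, reg = 0xCB2124
clock 12: out=0, reg = 0x659092

010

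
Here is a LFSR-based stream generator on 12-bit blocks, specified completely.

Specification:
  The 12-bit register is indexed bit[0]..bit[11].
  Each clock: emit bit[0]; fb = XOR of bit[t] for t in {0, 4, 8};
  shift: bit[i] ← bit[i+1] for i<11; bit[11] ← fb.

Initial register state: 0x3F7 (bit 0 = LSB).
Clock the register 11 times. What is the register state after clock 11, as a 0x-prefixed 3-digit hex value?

0xEF6

reg_0 = 0x3F7
clock 1: out=1, reg = 0x9FB
clock 2: out=1, reg = 0xCFD
clock 3: out=1, reg = 0x67E
clock 4: out=0, reg = 0xB3F
clock 5: out=1, reg = 0xD9F
clock 6: out=1, reg = 0xECF
clock 7: out=1, reg = 0xF67
clock 8: out=1, reg = 0x7B3
clock 9: out=1, reg = 0xBD9
clock 10: out=1, reg = 0xDEC
clock 11: out=0, reg = 0xEF6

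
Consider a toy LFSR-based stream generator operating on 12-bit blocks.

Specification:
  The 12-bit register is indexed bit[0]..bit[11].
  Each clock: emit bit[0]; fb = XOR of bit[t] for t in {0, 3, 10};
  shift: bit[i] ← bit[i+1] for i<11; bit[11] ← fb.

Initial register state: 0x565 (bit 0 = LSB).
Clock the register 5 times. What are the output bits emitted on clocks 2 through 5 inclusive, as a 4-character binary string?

reg_0 = 0x565
clock 1: out=1, reg = 0x2B2
clock 2: out=0, reg = 0x159
clock 3: out=1, reg = 0x0AC
clock 4: out=0, reg = 0x856
clock 5: out=0, reg = 0x42B

0100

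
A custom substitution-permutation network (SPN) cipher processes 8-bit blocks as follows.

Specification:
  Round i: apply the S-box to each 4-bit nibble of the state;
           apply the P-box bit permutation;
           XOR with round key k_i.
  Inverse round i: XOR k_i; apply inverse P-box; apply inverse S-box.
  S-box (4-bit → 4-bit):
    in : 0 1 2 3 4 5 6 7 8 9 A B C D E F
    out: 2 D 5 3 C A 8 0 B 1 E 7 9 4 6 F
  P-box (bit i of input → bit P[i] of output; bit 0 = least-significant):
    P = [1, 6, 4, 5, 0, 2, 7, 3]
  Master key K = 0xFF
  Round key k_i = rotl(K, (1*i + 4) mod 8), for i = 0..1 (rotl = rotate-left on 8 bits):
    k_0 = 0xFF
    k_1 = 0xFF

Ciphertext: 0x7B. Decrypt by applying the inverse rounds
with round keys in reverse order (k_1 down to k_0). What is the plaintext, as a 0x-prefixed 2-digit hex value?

s_0 = ciphertext = 0x7B
s_1 = InvRound(s_0, k_1) = 0xE7
s_2 = InvRound(s_1, k_0) = 0x6D

0x6D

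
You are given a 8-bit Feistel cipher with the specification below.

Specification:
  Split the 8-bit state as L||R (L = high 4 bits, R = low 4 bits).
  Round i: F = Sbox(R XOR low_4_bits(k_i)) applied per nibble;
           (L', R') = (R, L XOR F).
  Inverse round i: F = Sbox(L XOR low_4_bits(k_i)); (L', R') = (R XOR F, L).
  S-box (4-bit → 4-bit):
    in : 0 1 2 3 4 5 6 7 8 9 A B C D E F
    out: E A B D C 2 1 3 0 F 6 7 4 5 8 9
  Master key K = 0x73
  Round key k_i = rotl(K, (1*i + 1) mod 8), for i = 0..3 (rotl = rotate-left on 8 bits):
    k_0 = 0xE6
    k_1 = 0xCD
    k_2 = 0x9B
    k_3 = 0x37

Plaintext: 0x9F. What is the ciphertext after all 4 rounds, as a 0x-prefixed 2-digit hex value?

s_0 = plaintext = 0x9F
s_1 = Round(s_0, k_0) = 0xF6
s_2 = Round(s_1, k_1) = 0x68
s_3 = Round(s_2, k_2) = 0x8B
s_4 = Round(s_3, k_3) = 0xBC

0xBC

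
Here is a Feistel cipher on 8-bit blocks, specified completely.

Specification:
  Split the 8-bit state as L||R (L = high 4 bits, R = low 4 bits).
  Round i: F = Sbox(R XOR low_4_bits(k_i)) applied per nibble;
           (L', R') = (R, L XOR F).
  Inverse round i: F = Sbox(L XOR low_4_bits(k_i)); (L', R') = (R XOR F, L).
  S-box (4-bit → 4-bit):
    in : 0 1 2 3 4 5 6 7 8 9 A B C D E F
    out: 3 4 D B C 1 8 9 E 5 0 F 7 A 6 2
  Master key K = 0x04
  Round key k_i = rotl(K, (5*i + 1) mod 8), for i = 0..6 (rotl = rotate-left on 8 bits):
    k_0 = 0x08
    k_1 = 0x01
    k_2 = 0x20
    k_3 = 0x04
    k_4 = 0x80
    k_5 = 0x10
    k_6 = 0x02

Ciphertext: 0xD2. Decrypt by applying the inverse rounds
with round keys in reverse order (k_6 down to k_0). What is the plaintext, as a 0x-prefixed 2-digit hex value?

s_0 = ciphertext = 0xD2
s_1 = InvRound(s_0, k_6) = 0x0D
s_2 = InvRound(s_1, k_5) = 0xE0
s_3 = InvRound(s_2, k_4) = 0x6E
s_4 = InvRound(s_3, k_3) = 0x36
s_5 = InvRound(s_4, k_2) = 0xD3
s_6 = InvRound(s_5, k_1) = 0x4D
s_7 = InvRound(s_6, k_0) = 0xA4

0xA4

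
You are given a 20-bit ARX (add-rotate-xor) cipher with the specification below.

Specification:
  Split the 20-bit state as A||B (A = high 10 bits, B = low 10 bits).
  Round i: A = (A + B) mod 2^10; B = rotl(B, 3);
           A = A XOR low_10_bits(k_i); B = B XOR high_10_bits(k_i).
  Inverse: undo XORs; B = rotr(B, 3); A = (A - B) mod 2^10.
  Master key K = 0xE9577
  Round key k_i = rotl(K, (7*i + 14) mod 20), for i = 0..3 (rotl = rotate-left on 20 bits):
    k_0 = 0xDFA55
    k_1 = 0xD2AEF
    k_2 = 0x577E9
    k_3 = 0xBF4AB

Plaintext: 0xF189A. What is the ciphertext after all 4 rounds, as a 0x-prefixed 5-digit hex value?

s_0 = plaintext = 0xF189A
s_1 = Round(s_0, k_0) = 0x8D7AF
s_2 = Round(s_1, k_1) = 0xC2E35
s_3 = Round(s_2, k_2) = 0xAA4F1
s_4 = Round(s_3, k_3) = 0xCC574

0xCC574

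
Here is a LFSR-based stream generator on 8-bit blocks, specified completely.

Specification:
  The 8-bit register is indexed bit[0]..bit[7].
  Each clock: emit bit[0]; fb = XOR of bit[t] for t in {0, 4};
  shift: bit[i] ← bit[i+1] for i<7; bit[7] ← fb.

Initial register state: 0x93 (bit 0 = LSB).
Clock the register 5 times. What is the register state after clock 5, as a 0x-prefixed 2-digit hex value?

reg_0 = 0x93
clock 1: out=1, reg = 0x49
clock 2: out=1, reg = 0xA4
clock 3: out=0, reg = 0x52
clock 4: out=0, reg = 0xA9
clock 5: out=1, reg = 0xD4

0xD4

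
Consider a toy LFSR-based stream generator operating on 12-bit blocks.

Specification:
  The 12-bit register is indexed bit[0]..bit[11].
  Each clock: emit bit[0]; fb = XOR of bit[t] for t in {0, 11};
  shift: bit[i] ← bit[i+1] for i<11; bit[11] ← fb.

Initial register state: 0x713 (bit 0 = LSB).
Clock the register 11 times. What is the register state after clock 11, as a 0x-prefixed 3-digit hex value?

reg_0 = 0x713
clock 1: out=1, reg = 0xB89
clock 2: out=1, reg = 0x5C4
clock 3: out=0, reg = 0x2E2
clock 4: out=0, reg = 0x171
clock 5: out=1, reg = 0x8B8
clock 6: out=0, reg = 0xC5C
clock 7: out=0, reg = 0xE2E
clock 8: out=0, reg = 0xF17
clock 9: out=1, reg = 0x78B
clock 10: out=1, reg = 0xBC5
clock 11: out=1, reg = 0x5E2

0x5E2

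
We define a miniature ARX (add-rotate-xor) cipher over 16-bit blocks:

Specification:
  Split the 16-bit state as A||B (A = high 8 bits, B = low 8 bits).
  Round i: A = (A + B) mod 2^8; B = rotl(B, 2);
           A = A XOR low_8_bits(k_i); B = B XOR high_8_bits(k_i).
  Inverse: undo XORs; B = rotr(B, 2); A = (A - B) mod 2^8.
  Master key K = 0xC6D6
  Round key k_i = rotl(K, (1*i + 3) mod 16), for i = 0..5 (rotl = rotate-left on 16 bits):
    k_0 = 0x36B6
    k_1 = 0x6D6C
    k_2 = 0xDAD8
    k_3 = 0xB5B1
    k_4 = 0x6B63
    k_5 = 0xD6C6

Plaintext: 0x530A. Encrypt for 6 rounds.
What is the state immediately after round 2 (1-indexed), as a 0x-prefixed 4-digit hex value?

0x6515

s_0 = plaintext = 0x530A
s_1 = Round(s_0, k_0) = 0xEB1E
s_2 = Round(s_1, k_1) = 0x6515
s_3 = Round(s_2, k_2) = 0xA28E
s_4 = Round(s_3, k_3) = 0x818F
s_5 = Round(s_4, k_4) = 0x7355
s_6 = Round(s_5, k_5) = 0x0E83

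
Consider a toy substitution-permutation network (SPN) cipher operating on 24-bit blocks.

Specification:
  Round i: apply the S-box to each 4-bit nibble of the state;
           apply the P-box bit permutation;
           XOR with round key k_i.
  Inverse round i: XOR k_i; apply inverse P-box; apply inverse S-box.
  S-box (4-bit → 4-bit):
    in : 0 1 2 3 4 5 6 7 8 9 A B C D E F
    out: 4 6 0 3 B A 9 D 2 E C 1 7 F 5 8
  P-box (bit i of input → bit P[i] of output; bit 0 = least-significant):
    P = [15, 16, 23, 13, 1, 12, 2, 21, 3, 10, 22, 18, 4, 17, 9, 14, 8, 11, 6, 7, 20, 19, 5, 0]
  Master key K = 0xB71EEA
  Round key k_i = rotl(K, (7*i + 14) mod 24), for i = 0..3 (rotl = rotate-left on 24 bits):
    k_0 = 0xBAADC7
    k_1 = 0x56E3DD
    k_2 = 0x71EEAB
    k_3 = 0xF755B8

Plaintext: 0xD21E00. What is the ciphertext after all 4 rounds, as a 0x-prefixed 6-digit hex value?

s_0 = plaintext = 0xD21E00
s_1 = Round(s_0, k_0) = 0x60AFEA
s_2 = Round(s_1, k_1) = 0xC2819A
s_3 = Round(s_2, k_2) = 0x8BDA8F
s_4 = Round(s_3, k_3) = 0xB926A8

0xB926A8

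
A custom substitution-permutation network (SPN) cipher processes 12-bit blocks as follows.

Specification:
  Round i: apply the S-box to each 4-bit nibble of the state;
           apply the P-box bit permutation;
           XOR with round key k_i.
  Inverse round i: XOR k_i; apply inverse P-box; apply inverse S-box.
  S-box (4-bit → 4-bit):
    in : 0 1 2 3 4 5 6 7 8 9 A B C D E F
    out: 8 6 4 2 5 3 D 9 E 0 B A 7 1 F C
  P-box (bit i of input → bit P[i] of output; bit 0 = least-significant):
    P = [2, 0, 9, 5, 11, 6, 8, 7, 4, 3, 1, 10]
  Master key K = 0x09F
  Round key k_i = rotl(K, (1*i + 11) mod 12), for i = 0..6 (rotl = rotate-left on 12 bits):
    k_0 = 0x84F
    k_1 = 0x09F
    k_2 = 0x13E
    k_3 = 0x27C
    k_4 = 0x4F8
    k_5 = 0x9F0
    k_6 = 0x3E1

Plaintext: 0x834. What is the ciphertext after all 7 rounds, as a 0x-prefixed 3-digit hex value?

s_0 = plaintext = 0x834
s_1 = Round(s_0, k_0) = 0xE01
s_2 = Round(s_1, k_1) = 0x604
s_3 = Round(s_2, k_2) = 0x7A8
s_4 = Round(s_3, k_3) = 0xC8D
s_5 = Round(s_4, k_4) = 0x526
s_6 = Round(s_5, k_5) = 0xACC
s_7 = Round(s_6, k_6) = 0xCBC

0xCBC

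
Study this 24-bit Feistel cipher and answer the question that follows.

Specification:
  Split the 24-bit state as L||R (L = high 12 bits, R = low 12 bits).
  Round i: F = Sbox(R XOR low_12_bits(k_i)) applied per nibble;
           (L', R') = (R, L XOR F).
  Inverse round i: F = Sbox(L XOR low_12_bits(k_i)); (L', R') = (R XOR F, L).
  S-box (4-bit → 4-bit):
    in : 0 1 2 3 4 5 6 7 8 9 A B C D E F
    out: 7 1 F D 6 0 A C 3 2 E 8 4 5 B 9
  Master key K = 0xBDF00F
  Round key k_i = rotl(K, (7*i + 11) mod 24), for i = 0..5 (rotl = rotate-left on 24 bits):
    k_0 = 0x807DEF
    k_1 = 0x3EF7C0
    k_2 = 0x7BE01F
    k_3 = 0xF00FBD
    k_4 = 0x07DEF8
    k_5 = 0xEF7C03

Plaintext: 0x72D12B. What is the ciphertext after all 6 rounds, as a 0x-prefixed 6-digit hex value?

0x449392

s_0 = plaintext = 0x72D12B
s_1 = Round(s_0, k_0) = 0x12B36B
s_2 = Round(s_1, k_1) = 0x36B7C3
s_3 = Round(s_2, k_2) = 0x7C3F3F
s_4 = Round(s_3, k_3) = 0xF3F0FC
s_5 = Round(s_4, k_4) = 0x0FC449
s_6 = Round(s_5, k_5) = 0x449392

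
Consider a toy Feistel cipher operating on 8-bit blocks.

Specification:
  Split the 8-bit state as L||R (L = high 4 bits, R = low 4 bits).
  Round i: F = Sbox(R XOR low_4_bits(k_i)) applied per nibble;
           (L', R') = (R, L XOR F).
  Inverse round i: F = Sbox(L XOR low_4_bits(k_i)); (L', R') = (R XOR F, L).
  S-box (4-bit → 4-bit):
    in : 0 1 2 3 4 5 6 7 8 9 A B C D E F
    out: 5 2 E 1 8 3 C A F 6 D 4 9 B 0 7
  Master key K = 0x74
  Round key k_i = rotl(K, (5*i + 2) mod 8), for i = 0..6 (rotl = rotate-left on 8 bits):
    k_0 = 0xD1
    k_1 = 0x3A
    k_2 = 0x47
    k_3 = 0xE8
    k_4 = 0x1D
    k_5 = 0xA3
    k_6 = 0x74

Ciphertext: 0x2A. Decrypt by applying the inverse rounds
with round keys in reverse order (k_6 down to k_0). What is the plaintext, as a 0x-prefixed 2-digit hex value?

s_0 = ciphertext = 0x2A
s_1 = InvRound(s_0, k_6) = 0x62
s_2 = InvRound(s_1, k_5) = 0x16
s_3 = InvRound(s_2, k_4) = 0xF1
s_4 = InvRound(s_3, k_3) = 0xBF
s_5 = InvRound(s_4, k_2) = 0x6B
s_6 = InvRound(s_5, k_1) = 0x26
s_7 = InvRound(s_6, k_0) = 0x72

0x72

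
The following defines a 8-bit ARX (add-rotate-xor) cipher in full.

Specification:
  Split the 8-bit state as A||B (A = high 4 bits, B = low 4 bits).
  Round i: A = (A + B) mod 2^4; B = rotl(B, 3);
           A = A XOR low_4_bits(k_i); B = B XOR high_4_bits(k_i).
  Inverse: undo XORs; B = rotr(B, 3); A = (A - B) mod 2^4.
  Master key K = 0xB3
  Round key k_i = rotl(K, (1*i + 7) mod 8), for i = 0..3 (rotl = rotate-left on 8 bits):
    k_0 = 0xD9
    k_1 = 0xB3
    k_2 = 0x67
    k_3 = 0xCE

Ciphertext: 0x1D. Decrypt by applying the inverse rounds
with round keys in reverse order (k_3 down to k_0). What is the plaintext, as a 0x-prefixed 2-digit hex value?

s_0 = ciphertext = 0x1D
s_1 = InvRound(s_0, k_3) = 0xD2
s_2 = InvRound(s_1, k_2) = 0x28
s_3 = InvRound(s_2, k_1) = 0xB6
s_4 = InvRound(s_3, k_0) = 0xB7

0xB7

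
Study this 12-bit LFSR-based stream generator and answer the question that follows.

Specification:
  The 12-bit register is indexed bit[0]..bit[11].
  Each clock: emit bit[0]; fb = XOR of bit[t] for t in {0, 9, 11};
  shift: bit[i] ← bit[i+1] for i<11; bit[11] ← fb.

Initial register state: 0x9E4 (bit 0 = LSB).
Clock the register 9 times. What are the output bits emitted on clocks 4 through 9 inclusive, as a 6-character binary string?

reg_0 = 0x9E4
clock 1: out=0, reg = 0xCF2
clock 2: out=0, reg = 0xE79
clock 3: out=1, reg = 0xF3C
clock 4: out=0, reg = 0x79E
clock 5: out=0, reg = 0xBCF
clock 6: out=1, reg = 0xDE7
clock 7: out=1, reg = 0x6F3
clock 8: out=1, reg = 0x379
clock 9: out=1, reg = 0x1BC

001111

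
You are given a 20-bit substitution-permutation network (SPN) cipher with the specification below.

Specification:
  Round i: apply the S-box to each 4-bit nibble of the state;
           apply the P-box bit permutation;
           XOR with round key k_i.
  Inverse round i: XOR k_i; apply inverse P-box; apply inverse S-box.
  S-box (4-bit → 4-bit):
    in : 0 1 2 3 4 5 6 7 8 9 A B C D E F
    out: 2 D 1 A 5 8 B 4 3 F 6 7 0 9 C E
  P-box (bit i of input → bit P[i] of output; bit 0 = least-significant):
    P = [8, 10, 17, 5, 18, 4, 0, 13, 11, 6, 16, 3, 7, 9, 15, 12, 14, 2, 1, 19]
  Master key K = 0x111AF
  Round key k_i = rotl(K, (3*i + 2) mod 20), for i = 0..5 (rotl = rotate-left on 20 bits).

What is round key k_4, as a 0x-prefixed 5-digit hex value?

K = 0x111AF
k_0 = rotl(K, (3*0+2) mod 20) = rotl(K, 2) = 0x446BC
k_1 = rotl(K, (3*1+2) mod 20) = rotl(K, 5) = 0x235E2
k_2 = rotl(K, (3*2+2) mod 20) = rotl(K, 8) = 0x1AF11
k_3 = rotl(K, (3*3+2) mod 20) = rotl(K, 11) = 0xD7888
k_4 = rotl(K, (3*4+2) mod 20) = rotl(K, 14) = 0xBC446

0xBC446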